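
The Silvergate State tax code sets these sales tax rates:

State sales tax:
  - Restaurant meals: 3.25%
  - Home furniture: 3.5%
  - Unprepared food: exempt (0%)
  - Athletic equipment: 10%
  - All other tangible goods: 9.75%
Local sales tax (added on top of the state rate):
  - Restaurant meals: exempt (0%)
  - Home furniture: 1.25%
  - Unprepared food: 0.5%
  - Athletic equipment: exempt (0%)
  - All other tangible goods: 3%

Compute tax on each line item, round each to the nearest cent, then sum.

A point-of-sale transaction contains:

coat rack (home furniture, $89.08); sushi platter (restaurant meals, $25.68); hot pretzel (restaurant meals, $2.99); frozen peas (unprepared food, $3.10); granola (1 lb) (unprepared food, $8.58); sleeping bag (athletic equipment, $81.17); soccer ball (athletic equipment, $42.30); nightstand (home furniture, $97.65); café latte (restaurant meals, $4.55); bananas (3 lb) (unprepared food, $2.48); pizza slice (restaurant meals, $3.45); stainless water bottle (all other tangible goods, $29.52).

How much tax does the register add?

$26.24

Coat rack $89.08: home furniture → 3.5% + 1.25% local = 4.75% → $4.23
Sushi platter $25.68: restaurant meals → 3.25% + 0% local = 3.25% → $0.83
Hot pretzel $2.99: restaurant meals → 3.25% + 0% local = 3.25% → $0.10
Frozen peas $3.10: unprepared food → 0% + 0.5% local = 0.5% → $0.02
Granola (1 lb) $8.58: unprepared food → 0% + 0.5% local = 0.5% → $0.04
Sleeping bag $81.17: athletic equipment → 10% + 0% local = 10% → $8.12
Soccer ball $42.30: athletic equipment → 10% + 0% local = 10% → $4.23
Nightstand $97.65: home furniture → 3.5% + 1.25% local = 4.75% → $4.64
Café latte $4.55: restaurant meals → 3.25% + 0% local = 3.25% → $0.15
Bananas (3 lb) $2.48: unprepared food → 0% + 0.5% local = 0.5% → $0.01
Pizza slice $3.45: restaurant meals → 3.25% + 0% local = 3.25% → $0.11
Stainless water bottle $29.52: all other tangible goods → 9.75% + 3% local = 12.75% → $3.76
Total tax = $4.23 + $0.83 + $0.10 + $0.02 + $0.04 + $8.12 + $4.23 + $4.64 + $0.15 + $0.01 + $0.11 + $3.76 = $26.24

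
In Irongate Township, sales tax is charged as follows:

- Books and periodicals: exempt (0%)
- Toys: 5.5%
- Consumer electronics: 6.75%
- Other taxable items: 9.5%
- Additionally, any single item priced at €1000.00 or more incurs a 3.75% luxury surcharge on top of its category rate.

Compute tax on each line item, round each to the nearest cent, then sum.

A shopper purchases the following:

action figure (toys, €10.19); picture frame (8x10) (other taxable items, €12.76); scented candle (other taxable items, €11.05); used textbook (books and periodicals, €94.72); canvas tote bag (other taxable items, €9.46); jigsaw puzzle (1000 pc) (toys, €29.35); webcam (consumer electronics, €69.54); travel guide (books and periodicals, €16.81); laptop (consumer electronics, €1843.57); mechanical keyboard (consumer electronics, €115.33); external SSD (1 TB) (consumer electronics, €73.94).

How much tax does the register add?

Action figure €10.19: toys → 5.5% → €0.56
Picture frame (8x10) €12.76: other taxable items → 9.5% → €1.21
Scented candle €11.05: other taxable items → 9.5% → €1.05
Used textbook €94.72: books and periodicals → 0% → €0.00
Canvas tote bag €9.46: other taxable items → 9.5% → €0.90
Jigsaw puzzle (1000 pc) €29.35: toys → 5.5% → €1.61
Webcam €69.54: consumer electronics → 6.75% → €4.69
Travel guide €16.81: books and periodicals → 0% → €0.00
Laptop €1843.57: consumer electronics → 6.75% + 3.75% surcharge = 10.5% → €193.57
Mechanical keyboard €115.33: consumer electronics → 6.75% → €7.78
External SSD (1 TB) €73.94: consumer electronics → 6.75% → €4.99
Total tax = €0.56 + €1.21 + €1.05 + €0.90 + €1.61 + €4.69 + €193.57 + €7.78 + €4.99 = €216.36

€216.36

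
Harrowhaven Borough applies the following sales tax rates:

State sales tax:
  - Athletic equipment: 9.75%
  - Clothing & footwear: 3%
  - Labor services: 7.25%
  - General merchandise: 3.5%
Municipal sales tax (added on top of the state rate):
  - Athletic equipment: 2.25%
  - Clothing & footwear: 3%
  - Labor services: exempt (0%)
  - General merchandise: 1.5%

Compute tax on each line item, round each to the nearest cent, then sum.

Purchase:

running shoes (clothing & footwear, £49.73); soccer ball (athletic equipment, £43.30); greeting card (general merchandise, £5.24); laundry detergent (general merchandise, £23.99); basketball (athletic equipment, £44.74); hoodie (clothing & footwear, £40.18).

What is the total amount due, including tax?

£224.60

Running shoes £49.73: clothing & footwear → 3% + 3% municipal = 6% → £2.98
Soccer ball £43.30: athletic equipment → 9.75% + 2.25% municipal = 12% → £5.20
Greeting card £5.24: general merchandise → 3.5% + 1.5% municipal = 5% → £0.26
Laundry detergent £23.99: general merchandise → 3.5% + 1.5% municipal = 5% → £1.20
Basketball £44.74: athletic equipment → 9.75% + 2.25% municipal = 12% → £5.37
Hoodie £40.18: clothing & footwear → 3% + 3% municipal = 6% → £2.41
Subtotal = £207.18; tax = £17.42; total due = £224.60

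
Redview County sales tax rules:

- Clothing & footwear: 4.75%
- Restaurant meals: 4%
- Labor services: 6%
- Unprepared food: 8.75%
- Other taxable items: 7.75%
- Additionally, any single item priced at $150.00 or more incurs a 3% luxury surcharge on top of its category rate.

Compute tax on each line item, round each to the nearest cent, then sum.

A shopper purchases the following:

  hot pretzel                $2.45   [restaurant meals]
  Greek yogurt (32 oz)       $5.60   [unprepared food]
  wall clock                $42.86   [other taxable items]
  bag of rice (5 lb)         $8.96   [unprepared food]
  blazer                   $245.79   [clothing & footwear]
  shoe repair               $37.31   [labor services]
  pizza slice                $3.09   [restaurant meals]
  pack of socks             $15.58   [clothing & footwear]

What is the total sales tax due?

$26.84

Hot pretzel $2.45: restaurant meals → 4% → $0.10
Greek yogurt (32 oz) $5.60: unprepared food → 8.75% → $0.49
Wall clock $42.86: other taxable items → 7.75% → $3.32
Bag of rice (5 lb) $8.96: unprepared food → 8.75% → $0.78
Blazer $245.79: clothing & footwear → 4.75% + 3% surcharge = 7.75% → $19.05
Shoe repair $37.31: labor services → 6% → $2.24
Pizza slice $3.09: restaurant meals → 4% → $0.12
Pack of socks $15.58: clothing & footwear → 4.75% → $0.74
Total tax = $0.10 + $0.49 + $3.32 + $0.78 + $19.05 + $2.24 + $0.12 + $0.74 = $26.84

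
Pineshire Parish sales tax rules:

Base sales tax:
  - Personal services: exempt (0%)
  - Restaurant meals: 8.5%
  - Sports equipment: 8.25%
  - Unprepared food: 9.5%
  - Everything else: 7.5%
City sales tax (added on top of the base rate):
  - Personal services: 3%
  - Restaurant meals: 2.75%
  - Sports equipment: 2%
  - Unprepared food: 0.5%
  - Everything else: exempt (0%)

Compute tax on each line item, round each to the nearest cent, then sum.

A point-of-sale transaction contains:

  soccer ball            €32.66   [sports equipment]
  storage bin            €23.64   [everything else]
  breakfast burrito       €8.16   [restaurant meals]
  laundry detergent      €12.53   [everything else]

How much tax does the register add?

Soccer ball €32.66: sports equipment → 8.25% + 2% city = 10.25% → €3.35
Storage bin €23.64: everything else → 7.5% + 0% city = 7.5% → €1.77
Breakfast burrito €8.16: restaurant meals → 8.5% + 2.75% city = 11.25% → €0.92
Laundry detergent €12.53: everything else → 7.5% + 0% city = 7.5% → €0.94
Total tax = €3.35 + €1.77 + €0.92 + €0.94 = €6.98

€6.98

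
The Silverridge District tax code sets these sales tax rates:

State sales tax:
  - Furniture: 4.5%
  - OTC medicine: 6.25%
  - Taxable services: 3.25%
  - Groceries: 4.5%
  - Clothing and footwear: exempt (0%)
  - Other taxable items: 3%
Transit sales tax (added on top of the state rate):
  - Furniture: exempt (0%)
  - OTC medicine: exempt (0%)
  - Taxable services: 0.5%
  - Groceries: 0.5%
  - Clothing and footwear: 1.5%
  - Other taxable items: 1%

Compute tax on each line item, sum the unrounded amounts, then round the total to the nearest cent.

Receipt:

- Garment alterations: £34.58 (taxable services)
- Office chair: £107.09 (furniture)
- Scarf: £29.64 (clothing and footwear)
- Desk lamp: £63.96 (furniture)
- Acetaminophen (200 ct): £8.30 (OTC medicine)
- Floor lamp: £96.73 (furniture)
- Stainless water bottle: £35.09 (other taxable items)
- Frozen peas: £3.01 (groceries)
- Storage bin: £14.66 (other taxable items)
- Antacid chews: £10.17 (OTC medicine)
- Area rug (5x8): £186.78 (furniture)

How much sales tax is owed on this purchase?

£25.49

Garment alterations £34.58: taxable services → 3.25% + 0.5% transit = 3.75% → £1.29675
Office chair £107.09: furniture → 4.5% + 0% transit = 4.5% → £4.81905
Scarf £29.64: clothing and footwear → 0% + 1.5% transit = 1.5% → £0.4446
Desk lamp £63.96: furniture → 4.5% + 0% transit = 4.5% → £2.8782
Acetaminophen (200 ct) £8.30: OTC medicine → 6.25% + 0% transit = 6.25% → £0.51875
Floor lamp £96.73: furniture → 4.5% + 0% transit = 4.5% → £4.35285
Stainless water bottle £35.09: other taxable items → 3% + 1% transit = 4% → £1.4036
Frozen peas £3.01: groceries → 4.5% + 0.5% transit = 5% → £0.1505
Storage bin £14.66: other taxable items → 3% + 1% transit = 4% → £0.5864
Antacid chews £10.17: OTC medicine → 6.25% + 0% transit = 6.25% → £0.635625
Area rug (5x8) £186.78: furniture → 4.5% + 0% transit = 4.5% → £8.4051
Unrounded tax sum = £25.491425 → £25.49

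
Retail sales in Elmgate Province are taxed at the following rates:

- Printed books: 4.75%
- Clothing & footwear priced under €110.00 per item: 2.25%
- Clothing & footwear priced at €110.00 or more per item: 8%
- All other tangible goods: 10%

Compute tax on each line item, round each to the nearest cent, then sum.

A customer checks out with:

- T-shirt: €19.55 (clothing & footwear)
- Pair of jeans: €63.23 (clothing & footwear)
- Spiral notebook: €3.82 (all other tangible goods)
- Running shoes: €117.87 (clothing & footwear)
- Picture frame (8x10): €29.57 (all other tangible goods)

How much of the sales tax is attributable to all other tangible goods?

Spiral notebook €3.82: all other tangible goods → 10% → €0.38
Picture frame (8x10) €29.57: all other tangible goods → 10% → €2.96
Tax on all other tangible goods = €0.38 + €2.96 = €3.34

€3.34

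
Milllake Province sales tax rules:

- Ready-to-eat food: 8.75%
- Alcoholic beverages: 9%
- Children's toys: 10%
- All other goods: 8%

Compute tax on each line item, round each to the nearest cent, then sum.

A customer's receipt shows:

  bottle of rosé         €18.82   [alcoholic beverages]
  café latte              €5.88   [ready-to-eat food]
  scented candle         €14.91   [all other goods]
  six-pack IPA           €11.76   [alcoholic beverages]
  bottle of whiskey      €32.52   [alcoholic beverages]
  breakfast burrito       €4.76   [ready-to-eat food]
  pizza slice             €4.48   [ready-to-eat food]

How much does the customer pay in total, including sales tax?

€101.32

Bottle of rosé €18.82: alcoholic beverages → 9% → €1.69
Café latte €5.88: ready-to-eat food → 8.75% → €0.51
Scented candle €14.91: all other goods → 8% → €1.19
Six-pack IPA €11.76: alcoholic beverages → 9% → €1.06
Bottle of whiskey €32.52: alcoholic beverages → 9% → €2.93
Breakfast burrito €4.76: ready-to-eat food → 8.75% → €0.42
Pizza slice €4.48: ready-to-eat food → 8.75% → €0.39
Subtotal = €93.13; tax = €8.19; total due = €101.32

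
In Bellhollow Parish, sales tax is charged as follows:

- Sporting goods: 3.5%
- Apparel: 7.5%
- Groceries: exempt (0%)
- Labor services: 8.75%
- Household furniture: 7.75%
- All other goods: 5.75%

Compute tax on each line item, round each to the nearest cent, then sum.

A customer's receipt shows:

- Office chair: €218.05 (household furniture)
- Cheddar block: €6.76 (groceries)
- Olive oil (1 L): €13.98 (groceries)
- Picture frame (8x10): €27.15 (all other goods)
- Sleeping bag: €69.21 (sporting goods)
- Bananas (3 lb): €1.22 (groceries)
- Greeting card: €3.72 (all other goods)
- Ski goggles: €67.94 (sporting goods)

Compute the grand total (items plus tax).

€431.50

Office chair €218.05: household furniture → 7.75% → €16.90
Cheddar block €6.76: groceries → 0% → €0.00
Olive oil (1 L) €13.98: groceries → 0% → €0.00
Picture frame (8x10) €27.15: all other goods → 5.75% → €1.56
Sleeping bag €69.21: sporting goods → 3.5% → €2.42
Bananas (3 lb) €1.22: groceries → 0% → €0.00
Greeting card €3.72: all other goods → 5.75% → €0.21
Ski goggles €67.94: sporting goods → 3.5% → €2.38
Subtotal = €408.03; tax = €23.47; total due = €431.50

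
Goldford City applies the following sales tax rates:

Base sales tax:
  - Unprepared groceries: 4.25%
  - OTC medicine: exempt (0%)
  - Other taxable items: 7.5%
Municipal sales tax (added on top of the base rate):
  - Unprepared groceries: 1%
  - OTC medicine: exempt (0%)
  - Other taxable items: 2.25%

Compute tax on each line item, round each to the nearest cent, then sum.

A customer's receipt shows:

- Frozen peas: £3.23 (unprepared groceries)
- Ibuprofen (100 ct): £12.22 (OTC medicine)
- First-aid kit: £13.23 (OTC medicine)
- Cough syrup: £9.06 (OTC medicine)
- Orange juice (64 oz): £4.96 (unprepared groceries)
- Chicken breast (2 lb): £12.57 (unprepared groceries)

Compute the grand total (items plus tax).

£56.36

Frozen peas £3.23: unprepared groceries → 4.25% + 1% municipal = 5.25% → £0.17
Ibuprofen (100 ct) £12.22: OTC medicine → 0% + 0% municipal = 0% → £0.00
First-aid kit £13.23: OTC medicine → 0% + 0% municipal = 0% → £0.00
Cough syrup £9.06: OTC medicine → 0% + 0% municipal = 0% → £0.00
Orange juice (64 oz) £4.96: unprepared groceries → 4.25% + 1% municipal = 5.25% → £0.26
Chicken breast (2 lb) £12.57: unprepared groceries → 4.25% + 1% municipal = 5.25% → £0.66
Subtotal = £55.27; tax = £1.09; total due = £56.36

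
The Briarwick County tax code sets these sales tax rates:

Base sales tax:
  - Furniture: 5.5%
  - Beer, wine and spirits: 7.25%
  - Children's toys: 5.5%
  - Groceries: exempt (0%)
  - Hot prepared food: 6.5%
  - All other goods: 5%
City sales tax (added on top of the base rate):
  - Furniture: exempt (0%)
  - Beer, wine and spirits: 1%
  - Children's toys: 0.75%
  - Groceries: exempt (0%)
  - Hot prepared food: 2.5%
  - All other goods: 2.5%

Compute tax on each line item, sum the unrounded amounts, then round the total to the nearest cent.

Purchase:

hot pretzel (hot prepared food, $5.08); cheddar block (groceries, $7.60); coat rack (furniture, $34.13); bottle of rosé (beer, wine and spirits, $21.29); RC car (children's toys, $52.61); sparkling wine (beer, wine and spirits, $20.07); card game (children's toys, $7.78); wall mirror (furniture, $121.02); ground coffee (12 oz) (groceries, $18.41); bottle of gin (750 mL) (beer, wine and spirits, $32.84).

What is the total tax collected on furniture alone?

Coat rack $34.13: furniture → 5.5% + 0% city = 5.5% → $1.87715
Wall mirror $121.02: furniture → 5.5% + 0% city = 5.5% → $6.6561
Tax on furniture: unrounded sum = $8.53325 → $8.53

$8.53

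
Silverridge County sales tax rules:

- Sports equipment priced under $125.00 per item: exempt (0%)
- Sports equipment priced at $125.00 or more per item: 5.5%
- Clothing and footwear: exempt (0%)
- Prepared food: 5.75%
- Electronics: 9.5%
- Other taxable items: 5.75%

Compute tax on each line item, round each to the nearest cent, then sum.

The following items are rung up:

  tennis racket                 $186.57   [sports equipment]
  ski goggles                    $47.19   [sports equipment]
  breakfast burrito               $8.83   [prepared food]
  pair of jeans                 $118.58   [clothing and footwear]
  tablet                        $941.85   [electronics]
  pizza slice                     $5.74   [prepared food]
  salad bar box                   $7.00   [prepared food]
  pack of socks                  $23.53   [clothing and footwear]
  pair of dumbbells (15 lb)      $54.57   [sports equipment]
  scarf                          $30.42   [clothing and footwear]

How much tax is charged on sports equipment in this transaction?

$10.26

Tennis racket $186.57: sports equipment, $125.00 or more → 5.5% → $10.26
Ski goggles $47.19: sports equipment, under $125.00 → 0% → $0.00
Pair of dumbbells (15 lb) $54.57: sports equipment, under $125.00 → 0% → $0.00
Tax on sports equipment = $10.26 + $0.00 + $0.00 = $10.26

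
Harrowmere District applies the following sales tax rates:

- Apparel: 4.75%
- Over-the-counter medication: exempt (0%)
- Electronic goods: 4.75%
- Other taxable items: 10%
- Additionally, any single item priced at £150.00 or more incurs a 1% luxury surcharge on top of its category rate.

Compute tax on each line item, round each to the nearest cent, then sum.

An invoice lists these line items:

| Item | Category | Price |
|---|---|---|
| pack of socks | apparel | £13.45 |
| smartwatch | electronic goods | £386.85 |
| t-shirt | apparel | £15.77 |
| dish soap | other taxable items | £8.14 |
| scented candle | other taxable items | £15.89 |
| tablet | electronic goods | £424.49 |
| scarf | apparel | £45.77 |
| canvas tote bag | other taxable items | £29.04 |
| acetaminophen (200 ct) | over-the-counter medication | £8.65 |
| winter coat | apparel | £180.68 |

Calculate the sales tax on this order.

£65.90

Pack of socks £13.45: apparel → 4.75% → £0.64
Smartwatch £386.85: electronic goods → 4.75% + 1% surcharge = 5.75% → £22.24
T-shirt £15.77: apparel → 4.75% → £0.75
Dish soap £8.14: other taxable items → 10% → £0.81
Scented candle £15.89: other taxable items → 10% → £1.59
Tablet £424.49: electronic goods → 4.75% + 1% surcharge = 5.75% → £24.41
Scarf £45.77: apparel → 4.75% → £2.17
Canvas tote bag £29.04: other taxable items → 10% → £2.90
Acetaminophen (200 ct) £8.65: over-the-counter medication → 0% → £0.00
Winter coat £180.68: apparel → 4.75% + 1% surcharge = 5.75% → £10.39
Total tax = £0.64 + £22.24 + £0.75 + £0.81 + £1.59 + £24.41 + £2.17 + £2.90 + £10.39 = £65.90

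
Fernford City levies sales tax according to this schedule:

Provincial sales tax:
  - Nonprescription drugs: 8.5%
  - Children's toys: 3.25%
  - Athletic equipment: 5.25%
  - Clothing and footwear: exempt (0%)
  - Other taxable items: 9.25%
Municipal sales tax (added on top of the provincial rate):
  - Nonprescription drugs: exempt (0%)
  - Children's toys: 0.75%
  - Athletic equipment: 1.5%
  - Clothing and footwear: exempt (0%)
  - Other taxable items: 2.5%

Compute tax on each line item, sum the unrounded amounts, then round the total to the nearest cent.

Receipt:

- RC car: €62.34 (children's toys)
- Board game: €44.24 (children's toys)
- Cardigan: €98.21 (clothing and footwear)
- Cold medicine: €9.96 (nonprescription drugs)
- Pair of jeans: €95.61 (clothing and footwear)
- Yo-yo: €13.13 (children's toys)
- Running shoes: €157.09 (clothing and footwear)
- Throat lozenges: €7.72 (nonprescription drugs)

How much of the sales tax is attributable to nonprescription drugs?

€1.50

Cold medicine €9.96: nonprescription drugs → 8.5% + 0% municipal = 8.5% → €0.8466
Throat lozenges €7.72: nonprescription drugs → 8.5% + 0% municipal = 8.5% → €0.6562
Tax on nonprescription drugs: unrounded sum = €1.5028 → €1.50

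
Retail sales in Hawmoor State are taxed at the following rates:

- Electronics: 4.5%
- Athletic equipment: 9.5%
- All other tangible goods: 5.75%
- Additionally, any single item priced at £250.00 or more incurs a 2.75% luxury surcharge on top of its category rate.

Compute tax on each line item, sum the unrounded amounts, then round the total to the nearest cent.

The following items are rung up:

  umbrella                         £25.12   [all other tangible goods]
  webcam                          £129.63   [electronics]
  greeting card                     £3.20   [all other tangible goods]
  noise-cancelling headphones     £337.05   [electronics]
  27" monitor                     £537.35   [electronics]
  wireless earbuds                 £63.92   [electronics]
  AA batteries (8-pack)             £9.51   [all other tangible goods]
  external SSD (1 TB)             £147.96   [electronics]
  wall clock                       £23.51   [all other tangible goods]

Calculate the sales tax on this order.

£82.29

Umbrella £25.12: all other tangible goods → 5.75% → £1.4444
Webcam £129.63: electronics → 4.5% → £5.83335
Greeting card £3.20: all other tangible goods → 5.75% → £0.184
Noise-cancelling headphones £337.05: electronics → 4.5% + 2.75% surcharge = 7.25% → £24.436125
27" monitor £537.35: electronics → 4.5% + 2.75% surcharge = 7.25% → £38.957875
Wireless earbuds £63.92: electronics → 4.5% → £2.8764
AA batteries (8-pack) £9.51: all other tangible goods → 5.75% → £0.546825
External SSD (1 TB) £147.96: electronics → 4.5% → £6.6582
Wall clock £23.51: all other tangible goods → 5.75% → £1.351825
Unrounded tax sum = £82.289 → £82.29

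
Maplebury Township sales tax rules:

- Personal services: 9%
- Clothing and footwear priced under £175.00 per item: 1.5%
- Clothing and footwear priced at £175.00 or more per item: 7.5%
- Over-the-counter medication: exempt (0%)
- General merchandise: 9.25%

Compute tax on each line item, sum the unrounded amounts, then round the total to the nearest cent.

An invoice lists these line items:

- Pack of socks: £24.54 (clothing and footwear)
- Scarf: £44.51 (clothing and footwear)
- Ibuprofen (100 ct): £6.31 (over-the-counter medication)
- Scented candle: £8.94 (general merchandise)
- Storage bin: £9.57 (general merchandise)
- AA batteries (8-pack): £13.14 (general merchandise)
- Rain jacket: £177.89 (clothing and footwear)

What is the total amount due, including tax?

£302.21

Pack of socks £24.54: clothing and footwear, under £175.00 → 1.5% → £0.3681
Scarf £44.51: clothing and footwear, under £175.00 → 1.5% → £0.66765
Ibuprofen (100 ct) £6.31: over-the-counter medication → 0% → £0.00
Scented candle £8.94: general merchandise → 9.25% → £0.82695
Storage bin £9.57: general merchandise → 9.25% → £0.885225
AA batteries (8-pack) £13.14: general merchandise → 9.25% → £1.21545
Rain jacket £177.89: clothing and footwear, £175.00 or more → 7.5% → £13.34175
Subtotal = £284.90; unrounded tax = £17.305125 → £17.31; total due = £302.21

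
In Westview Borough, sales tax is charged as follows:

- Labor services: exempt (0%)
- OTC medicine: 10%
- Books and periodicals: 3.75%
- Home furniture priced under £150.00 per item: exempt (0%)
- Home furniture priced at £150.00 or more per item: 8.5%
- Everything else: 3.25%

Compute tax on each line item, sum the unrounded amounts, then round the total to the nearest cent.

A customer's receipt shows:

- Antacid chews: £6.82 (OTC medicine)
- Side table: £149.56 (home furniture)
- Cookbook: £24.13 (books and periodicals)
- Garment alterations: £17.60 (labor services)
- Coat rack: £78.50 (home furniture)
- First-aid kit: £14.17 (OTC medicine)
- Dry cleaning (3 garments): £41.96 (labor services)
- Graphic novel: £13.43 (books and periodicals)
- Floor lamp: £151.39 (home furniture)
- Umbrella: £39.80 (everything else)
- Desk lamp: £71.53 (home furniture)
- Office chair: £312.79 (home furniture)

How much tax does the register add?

Antacid chews £6.82: OTC medicine → 10% → £0.682
Side table £149.56: home furniture, under £150.00 → 0% → £0.00
Cookbook £24.13: books and periodicals → 3.75% → £0.904875
Garment alterations £17.60: labor services → 0% → £0.00
Coat rack £78.50: home furniture, under £150.00 → 0% → £0.00
First-aid kit £14.17: OTC medicine → 10% → £1.417
Dry cleaning (3 garments) £41.96: labor services → 0% → £0.00
Graphic novel £13.43: books and periodicals → 3.75% → £0.503625
Floor lamp £151.39: home furniture, £150.00 or more → 8.5% → £12.86815
Umbrella £39.80: everything else → 3.25% → £1.2935
Desk lamp £71.53: home furniture, under £150.00 → 0% → £0.00
Office chair £312.79: home furniture, £150.00 or more → 8.5% → £26.58715
Unrounded tax sum = £44.2563 → £44.26

£44.26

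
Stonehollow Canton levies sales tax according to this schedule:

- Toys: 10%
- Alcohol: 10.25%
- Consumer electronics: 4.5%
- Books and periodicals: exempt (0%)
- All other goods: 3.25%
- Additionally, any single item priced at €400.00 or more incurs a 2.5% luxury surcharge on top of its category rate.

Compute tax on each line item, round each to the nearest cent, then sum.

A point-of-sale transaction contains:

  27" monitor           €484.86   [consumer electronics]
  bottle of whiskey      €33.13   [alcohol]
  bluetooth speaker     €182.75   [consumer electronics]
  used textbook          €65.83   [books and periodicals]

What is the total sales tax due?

€45.56

27" monitor €484.86: consumer electronics → 4.5% + 2.5% surcharge = 7% → €33.94
Bottle of whiskey €33.13: alcohol → 10.25% → €3.40
Bluetooth speaker €182.75: consumer electronics → 4.5% → €8.22
Used textbook €65.83: books and periodicals → 0% → €0.00
Total tax = €33.94 + €3.40 + €8.22 = €45.56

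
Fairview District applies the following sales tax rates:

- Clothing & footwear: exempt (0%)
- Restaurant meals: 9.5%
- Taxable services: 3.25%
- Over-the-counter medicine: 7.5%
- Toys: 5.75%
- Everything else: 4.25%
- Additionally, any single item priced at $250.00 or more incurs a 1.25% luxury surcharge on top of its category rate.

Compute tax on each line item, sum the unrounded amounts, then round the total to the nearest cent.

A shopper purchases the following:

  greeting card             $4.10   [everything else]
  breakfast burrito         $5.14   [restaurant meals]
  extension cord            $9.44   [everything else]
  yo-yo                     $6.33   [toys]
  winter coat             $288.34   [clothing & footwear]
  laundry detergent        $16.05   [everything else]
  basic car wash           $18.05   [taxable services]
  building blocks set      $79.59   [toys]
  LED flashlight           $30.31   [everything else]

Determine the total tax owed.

Greeting card $4.10: everything else → 4.25% → $0.17425
Breakfast burrito $5.14: restaurant meals → 9.5% → $0.4883
Extension cord $9.44: everything else → 4.25% → $0.4012
Yo-yo $6.33: toys → 5.75% → $0.363975
Winter coat $288.34: clothing & footwear → 0% + 1.25% surcharge = 1.25% → $3.60425
Laundry detergent $16.05: everything else → 4.25% → $0.682125
Basic car wash $18.05: taxable services → 3.25% → $0.586625
Building blocks set $79.59: toys → 5.75% → $4.576425
LED flashlight $30.31: everything else → 4.25% → $1.288175
Unrounded tax sum = $12.165325 → $12.17

$12.17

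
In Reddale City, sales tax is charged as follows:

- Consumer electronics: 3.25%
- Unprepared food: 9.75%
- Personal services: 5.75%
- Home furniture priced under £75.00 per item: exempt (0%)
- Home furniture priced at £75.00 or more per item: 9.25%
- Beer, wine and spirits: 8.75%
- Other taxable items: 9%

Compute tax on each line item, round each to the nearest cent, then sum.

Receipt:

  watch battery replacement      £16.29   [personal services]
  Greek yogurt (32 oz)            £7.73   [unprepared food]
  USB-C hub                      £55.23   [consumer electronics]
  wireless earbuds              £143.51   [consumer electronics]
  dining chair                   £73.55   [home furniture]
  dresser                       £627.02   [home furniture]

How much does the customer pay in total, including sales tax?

Watch battery replacement £16.29: personal services → 5.75% → £0.94
Greek yogurt (32 oz) £7.73: unprepared food → 9.75% → £0.75
USB-C hub £55.23: consumer electronics → 3.25% → £1.79
Wireless earbuds £143.51: consumer electronics → 3.25% → £4.66
Dining chair £73.55: home furniture, under £75.00 → 0% → £0.00
Dresser £627.02: home furniture, £75.00 or more → 9.25% → £58.00
Subtotal = £923.33; tax = £66.14; total due = £989.47

£989.47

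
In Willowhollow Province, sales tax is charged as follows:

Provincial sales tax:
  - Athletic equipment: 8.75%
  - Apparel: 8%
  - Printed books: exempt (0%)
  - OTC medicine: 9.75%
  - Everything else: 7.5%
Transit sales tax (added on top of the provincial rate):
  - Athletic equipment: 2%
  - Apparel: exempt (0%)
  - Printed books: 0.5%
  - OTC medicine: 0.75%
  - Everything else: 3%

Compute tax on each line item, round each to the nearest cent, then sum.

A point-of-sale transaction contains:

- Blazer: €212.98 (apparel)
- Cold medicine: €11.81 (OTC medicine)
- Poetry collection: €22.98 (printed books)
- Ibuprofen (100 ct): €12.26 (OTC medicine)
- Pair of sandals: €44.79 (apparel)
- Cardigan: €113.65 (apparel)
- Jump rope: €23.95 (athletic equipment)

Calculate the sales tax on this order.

Blazer €212.98: apparel → 8% + 0% transit = 8% → €17.04
Cold medicine €11.81: OTC medicine → 9.75% + 0.75% transit = 10.5% → €1.24
Poetry collection €22.98: printed books → 0% + 0.5% transit = 0.5% → €0.11
Ibuprofen (100 ct) €12.26: OTC medicine → 9.75% + 0.75% transit = 10.5% → €1.29
Pair of sandals €44.79: apparel → 8% + 0% transit = 8% → €3.58
Cardigan €113.65: apparel → 8% + 0% transit = 8% → €9.09
Jump rope €23.95: athletic equipment → 8.75% + 2% transit = 10.75% → €2.57
Total tax = €17.04 + €1.24 + €0.11 + €1.29 + €3.58 + €9.09 + €2.57 = €34.92

€34.92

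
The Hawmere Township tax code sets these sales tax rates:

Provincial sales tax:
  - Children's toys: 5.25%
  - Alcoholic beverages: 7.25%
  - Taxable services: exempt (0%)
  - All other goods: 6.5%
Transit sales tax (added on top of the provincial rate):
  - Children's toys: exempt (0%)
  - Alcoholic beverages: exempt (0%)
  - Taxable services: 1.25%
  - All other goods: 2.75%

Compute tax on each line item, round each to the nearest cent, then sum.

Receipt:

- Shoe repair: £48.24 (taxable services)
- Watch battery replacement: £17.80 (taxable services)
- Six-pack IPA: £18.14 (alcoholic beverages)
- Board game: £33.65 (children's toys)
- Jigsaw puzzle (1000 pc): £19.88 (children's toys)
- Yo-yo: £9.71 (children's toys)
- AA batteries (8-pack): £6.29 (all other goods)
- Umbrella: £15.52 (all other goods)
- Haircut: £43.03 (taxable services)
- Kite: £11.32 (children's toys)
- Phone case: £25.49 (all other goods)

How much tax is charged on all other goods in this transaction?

AA batteries (8-pack) £6.29: all other goods → 6.5% + 2.75% transit = 9.25% → £0.58
Umbrella £15.52: all other goods → 6.5% + 2.75% transit = 9.25% → £1.44
Phone case £25.49: all other goods → 6.5% + 2.75% transit = 9.25% → £2.36
Tax on all other goods = £0.58 + £1.44 + £2.36 = £4.38

£4.38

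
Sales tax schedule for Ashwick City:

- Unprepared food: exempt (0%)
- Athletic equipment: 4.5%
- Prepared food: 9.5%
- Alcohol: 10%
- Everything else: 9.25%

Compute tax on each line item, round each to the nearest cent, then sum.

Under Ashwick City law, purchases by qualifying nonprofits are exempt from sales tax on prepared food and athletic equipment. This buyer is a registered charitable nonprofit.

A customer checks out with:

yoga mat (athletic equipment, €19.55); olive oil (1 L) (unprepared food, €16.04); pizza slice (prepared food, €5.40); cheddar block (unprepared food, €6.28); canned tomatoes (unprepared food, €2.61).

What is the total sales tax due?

€0.00

Yoga mat €19.55: athletic equipment, buyer-exempt → 0% → €0.00
Olive oil (1 L) €16.04: unprepared food → 0% → €0.00
Pizza slice €5.40: prepared food, buyer-exempt → 0% → €0.00
Cheddar block €6.28: unprepared food → 0% → €0.00
Canned tomatoes €2.61: unprepared food → 0% → €0.00
Total tax = €0.00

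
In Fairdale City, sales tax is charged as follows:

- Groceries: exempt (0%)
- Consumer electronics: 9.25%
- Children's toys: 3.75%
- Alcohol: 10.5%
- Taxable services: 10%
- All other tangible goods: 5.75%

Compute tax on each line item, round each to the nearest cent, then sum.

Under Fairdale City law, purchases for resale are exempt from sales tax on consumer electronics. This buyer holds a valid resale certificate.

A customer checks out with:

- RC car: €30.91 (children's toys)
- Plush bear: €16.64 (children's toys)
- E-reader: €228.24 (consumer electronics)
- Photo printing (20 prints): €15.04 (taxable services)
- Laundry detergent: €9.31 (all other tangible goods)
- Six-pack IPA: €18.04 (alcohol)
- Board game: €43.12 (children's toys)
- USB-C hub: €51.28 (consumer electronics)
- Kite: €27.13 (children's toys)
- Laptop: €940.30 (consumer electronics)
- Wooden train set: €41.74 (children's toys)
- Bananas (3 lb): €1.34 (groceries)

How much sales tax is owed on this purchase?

€9.92

RC car €30.91: children's toys → 3.75% → €1.16
Plush bear €16.64: children's toys → 3.75% → €0.62
E-reader €228.24: consumer electronics, buyer-exempt → 0% → €0.00
Photo printing (20 prints) €15.04: taxable services → 10% → €1.50
Laundry detergent €9.31: all other tangible goods → 5.75% → €0.54
Six-pack IPA €18.04: alcohol → 10.5% → €1.89
Board game €43.12: children's toys → 3.75% → €1.62
USB-C hub €51.28: consumer electronics, buyer-exempt → 0% → €0.00
Kite €27.13: children's toys → 3.75% → €1.02
Laptop €940.30: consumer electronics, buyer-exempt → 0% → €0.00
Wooden train set €41.74: children's toys → 3.75% → €1.57
Bananas (3 lb) €1.34: groceries → 0% → €0.00
Total tax = €1.16 + €0.62 + €1.50 + €0.54 + €1.89 + €1.62 + €1.02 + €1.57 = €9.92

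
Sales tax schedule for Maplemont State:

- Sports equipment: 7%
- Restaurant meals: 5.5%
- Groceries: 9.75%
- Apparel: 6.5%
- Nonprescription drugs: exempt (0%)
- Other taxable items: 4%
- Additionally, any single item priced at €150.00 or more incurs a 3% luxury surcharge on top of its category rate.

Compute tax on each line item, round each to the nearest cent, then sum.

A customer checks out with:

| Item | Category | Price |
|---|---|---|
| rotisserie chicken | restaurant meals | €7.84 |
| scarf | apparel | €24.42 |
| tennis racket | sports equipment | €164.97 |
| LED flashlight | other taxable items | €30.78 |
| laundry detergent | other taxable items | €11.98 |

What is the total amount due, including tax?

€260.22

Rotisserie chicken €7.84: restaurant meals → 5.5% → €0.43
Scarf €24.42: apparel → 6.5% → €1.59
Tennis racket €164.97: sports equipment → 7% + 3% surcharge = 10% → €16.50
LED flashlight €30.78: other taxable items → 4% → €1.23
Laundry detergent €11.98: other taxable items → 4% → €0.48
Subtotal = €239.99; tax = €20.23; total due = €260.22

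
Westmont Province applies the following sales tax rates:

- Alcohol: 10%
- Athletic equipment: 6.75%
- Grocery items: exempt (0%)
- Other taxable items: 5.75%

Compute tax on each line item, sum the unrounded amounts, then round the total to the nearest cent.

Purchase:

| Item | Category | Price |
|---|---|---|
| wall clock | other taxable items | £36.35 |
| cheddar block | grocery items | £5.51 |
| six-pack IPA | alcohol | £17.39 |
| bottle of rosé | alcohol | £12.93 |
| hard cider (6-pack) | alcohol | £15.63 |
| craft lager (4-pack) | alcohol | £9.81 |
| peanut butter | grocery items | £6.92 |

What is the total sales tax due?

Wall clock £36.35: other taxable items → 5.75% → £2.090125
Cheddar block £5.51: grocery items → 0% → £0.00
Six-pack IPA £17.39: alcohol → 10% → £1.739
Bottle of rosé £12.93: alcohol → 10% → £1.293
Hard cider (6-pack) £15.63: alcohol → 10% → £1.563
Craft lager (4-pack) £9.81: alcohol → 10% → £0.981
Peanut butter £6.92: grocery items → 0% → £0.00
Unrounded tax sum = £7.666125 → £7.67

£7.67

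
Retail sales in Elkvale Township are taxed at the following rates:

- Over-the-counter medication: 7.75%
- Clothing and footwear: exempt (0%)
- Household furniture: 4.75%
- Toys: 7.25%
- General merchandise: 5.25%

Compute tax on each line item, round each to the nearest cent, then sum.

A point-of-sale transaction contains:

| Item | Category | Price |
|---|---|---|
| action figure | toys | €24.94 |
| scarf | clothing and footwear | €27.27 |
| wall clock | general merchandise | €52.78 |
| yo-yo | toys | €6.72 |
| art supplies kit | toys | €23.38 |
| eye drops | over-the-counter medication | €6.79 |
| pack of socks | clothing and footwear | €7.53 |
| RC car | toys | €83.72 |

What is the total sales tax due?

€13.37

Action figure €24.94: toys → 7.25% → €1.81
Scarf €27.27: clothing and footwear → 0% → €0.00
Wall clock €52.78: general merchandise → 5.25% → €2.77
Yo-yo €6.72: toys → 7.25% → €0.49
Art supplies kit €23.38: toys → 7.25% → €1.70
Eye drops €6.79: over-the-counter medication → 7.75% → €0.53
Pack of socks €7.53: clothing and footwear → 0% → €0.00
RC car €83.72: toys → 7.25% → €6.07
Total tax = €1.81 + €2.77 + €0.49 + €1.70 + €0.53 + €6.07 = €13.37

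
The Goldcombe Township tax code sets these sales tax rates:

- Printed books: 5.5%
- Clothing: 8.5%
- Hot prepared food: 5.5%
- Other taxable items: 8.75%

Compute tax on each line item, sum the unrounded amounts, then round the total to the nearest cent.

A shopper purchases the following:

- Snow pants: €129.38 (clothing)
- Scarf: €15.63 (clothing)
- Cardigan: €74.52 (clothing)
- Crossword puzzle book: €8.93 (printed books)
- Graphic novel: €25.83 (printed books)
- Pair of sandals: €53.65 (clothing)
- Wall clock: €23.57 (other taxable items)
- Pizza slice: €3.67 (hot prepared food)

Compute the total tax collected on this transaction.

Snow pants €129.38: clothing → 8.5% → €10.9973
Scarf €15.63: clothing → 8.5% → €1.32855
Cardigan €74.52: clothing → 8.5% → €6.3342
Crossword puzzle book €8.93: printed books → 5.5% → €0.49115
Graphic novel €25.83: printed books → 5.5% → €1.42065
Pair of sandals €53.65: clothing → 8.5% → €4.56025
Wall clock €23.57: other taxable items → 8.75% → €2.062375
Pizza slice €3.67: hot prepared food → 5.5% → €0.20185
Unrounded tax sum = €27.396325 → €27.40

€27.40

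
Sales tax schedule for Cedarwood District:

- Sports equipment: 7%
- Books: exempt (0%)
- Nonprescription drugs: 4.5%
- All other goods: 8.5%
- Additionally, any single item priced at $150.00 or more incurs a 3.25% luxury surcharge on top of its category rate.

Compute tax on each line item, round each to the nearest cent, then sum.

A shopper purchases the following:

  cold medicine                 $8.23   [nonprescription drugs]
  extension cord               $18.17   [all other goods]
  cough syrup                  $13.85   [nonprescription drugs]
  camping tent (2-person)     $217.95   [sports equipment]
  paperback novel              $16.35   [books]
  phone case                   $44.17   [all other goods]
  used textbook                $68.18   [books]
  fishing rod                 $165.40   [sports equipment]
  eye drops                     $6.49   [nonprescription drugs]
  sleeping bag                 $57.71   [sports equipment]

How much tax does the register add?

$49.90

Cold medicine $8.23: nonprescription drugs → 4.5% → $0.37
Extension cord $18.17: all other goods → 8.5% → $1.54
Cough syrup $13.85: nonprescription drugs → 4.5% → $0.62
Camping tent (2-person) $217.95: sports equipment → 7% + 3.25% surcharge = 10.25% → $22.34
Paperback novel $16.35: books → 0% → $0.00
Phone case $44.17: all other goods → 8.5% → $3.75
Used textbook $68.18: books → 0% → $0.00
Fishing rod $165.40: sports equipment → 7% + 3.25% surcharge = 10.25% → $16.95
Eye drops $6.49: nonprescription drugs → 4.5% → $0.29
Sleeping bag $57.71: sports equipment → 7% → $4.04
Total tax = $0.37 + $1.54 + $0.62 + $22.34 + $3.75 + $16.95 + $0.29 + $4.04 = $49.90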